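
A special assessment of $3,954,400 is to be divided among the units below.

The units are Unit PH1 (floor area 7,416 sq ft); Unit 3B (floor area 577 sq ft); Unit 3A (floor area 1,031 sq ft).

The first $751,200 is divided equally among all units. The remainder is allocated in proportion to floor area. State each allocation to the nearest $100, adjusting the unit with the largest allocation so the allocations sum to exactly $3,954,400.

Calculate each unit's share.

Equal tier: $751,200 ÷ 3 = $250,400 apiece.
Remainder $3,203,200 by floor area (total 9,024): Unit PH1 2,632,417.02 → $2,632,400; Unit 3B 204,814.54 → $204,800; Unit 3A 365,968.44 → $366,000.
Totals: Unit PH1 $250,400 + $2,632,400 = $2,882,800; Unit 3B $250,400 + $204,800 = $455,200; Unit 3A $250,400 + $366,000 = $616,400.

Unit PH1: $2,882,800 · Unit 3B: $455,200 · Unit 3A: $616,400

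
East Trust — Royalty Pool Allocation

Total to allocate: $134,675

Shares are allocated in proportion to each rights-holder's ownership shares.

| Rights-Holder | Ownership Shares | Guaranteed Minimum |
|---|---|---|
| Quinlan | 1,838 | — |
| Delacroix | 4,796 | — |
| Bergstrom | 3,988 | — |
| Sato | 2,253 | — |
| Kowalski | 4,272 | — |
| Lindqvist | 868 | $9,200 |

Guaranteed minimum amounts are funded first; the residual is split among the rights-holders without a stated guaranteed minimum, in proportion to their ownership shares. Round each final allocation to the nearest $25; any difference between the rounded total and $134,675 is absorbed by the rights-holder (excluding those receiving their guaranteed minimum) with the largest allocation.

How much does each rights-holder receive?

Quinlan: $13,450 · Delacroix: $35,125 · Bergstrom: $29,175 · Sato: $16,475 · Kowalski: $31,250 · Lindqvist: $9,200

Guaranteed amounts: Lindqvist $9,200. Residual $125,475.
Residual split over remaining ownership shares 17,147: Quinlan 13,449.76 → $13,450; Delacroix 35,095.24 → $35,100; Bergstrom 29,182.62 → $29,175; Sato 16,486.57 → $16,475; Kowalski 31,260.82 → $31,250.
Rounding difference +$25 applied to Delacroix → $35,125.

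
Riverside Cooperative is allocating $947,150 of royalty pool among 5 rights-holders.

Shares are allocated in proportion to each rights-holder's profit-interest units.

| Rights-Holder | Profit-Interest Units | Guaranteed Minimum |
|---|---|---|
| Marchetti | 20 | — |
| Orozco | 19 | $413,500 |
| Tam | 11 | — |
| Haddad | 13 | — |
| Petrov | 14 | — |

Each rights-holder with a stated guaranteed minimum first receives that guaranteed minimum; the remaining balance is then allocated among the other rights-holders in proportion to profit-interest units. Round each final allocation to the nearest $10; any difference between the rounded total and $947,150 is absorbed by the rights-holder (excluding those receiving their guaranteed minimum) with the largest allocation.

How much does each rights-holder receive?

Marchetti: $184,020 | Orozco: $413,500 | Tam: $101,210 | Haddad: $119,610 | Petrov: $128,810

Minimums first: Orozco $413,500. Remaining pool $533,650.
Remaining pool split over remaining profit-interest units 58: Marchetti 184,017.24 → $184,020; Tam 101,209.48 → $101,210; Haddad 119,611.21 → $119,610; Petrov 128,812.07 → $128,810.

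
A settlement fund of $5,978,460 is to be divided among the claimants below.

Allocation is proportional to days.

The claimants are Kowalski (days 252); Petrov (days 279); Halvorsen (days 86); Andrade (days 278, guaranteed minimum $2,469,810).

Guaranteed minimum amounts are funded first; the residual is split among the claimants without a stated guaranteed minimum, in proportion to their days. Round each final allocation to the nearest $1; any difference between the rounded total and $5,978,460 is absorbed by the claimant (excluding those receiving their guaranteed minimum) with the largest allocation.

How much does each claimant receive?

Kowalski: $1,433,030 | Petrov: $1,586,570 | Halvorsen: $489,050 | Andrade: $2,469,810

Minimums first: Andrade $2,469,810. Balance $3,508,650.
Balance split over remaining days 617: Kowalski 1,433,030.47 → $1,433,030; Petrov 1,586,569.45 → $1,586,569; Halvorsen 489,050.08 → $489,050.
Rounding difference +$1 applied to Petrov → $1,586,570.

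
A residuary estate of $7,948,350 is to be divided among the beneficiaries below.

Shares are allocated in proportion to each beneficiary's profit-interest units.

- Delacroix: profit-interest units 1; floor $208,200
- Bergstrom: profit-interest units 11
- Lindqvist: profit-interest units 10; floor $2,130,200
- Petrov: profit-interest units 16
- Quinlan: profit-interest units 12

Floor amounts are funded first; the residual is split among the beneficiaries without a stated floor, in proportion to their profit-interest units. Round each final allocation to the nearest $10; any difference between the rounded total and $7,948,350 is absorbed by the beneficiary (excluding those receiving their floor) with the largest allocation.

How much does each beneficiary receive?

Delacroix: $208,200 | Bergstrom: $1,582,290 | Lindqvist: $2,130,200 | Petrov: $2,301,520 | Quinlan: $1,726,140

Guaranteed amounts: Delacroix $208,200; Lindqvist $2,130,200. Balance $5,609,950.
Balance split over remaining profit-interest units 39: Bergstrom 1,582,293.59 → $1,582,290; Petrov 2,301,517.95 → $2,301,520; Quinlan 1,726,138.46 → $1,726,140.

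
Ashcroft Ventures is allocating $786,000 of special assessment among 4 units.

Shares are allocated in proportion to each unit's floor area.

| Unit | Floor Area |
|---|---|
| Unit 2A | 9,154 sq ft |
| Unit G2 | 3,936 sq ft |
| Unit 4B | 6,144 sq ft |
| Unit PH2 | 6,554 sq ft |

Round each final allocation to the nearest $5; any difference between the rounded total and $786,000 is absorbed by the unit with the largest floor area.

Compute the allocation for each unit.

Unit 2A: $279,010 · Unit G2: $119,965 · Unit 4B: $187,265 · Unit PH2: $199,760

Combined floor area = 25,788.
Raw shares: Unit 2A 9,154/25,788 × $786,000 = 279,007.45; Unit G2 3,936/25,788 × $786,000 = 119,966.50; Unit 4B 6,144/25,788 × $786,000 = 187,264.77; Unit PH2 6,554/25,788 × $786,000 = 199,761.28.
At nearest $5: Unit 2A $279,005; Unit G2 $119,965; Unit 4B $187,265; Unit PH2 $199,760. Sum = $785,995.
Difference $786,000 − $785,995 = +$5 applied to largest floor area (Unit 2A): Unit 2A becomes $279,010.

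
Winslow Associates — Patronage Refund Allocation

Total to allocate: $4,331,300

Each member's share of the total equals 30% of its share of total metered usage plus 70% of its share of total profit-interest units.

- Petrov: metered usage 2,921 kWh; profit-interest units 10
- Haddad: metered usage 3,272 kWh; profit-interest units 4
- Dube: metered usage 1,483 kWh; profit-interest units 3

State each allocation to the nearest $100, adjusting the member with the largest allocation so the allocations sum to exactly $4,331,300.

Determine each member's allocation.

Petrov: $2,277,900 · Haddad: $1,267,300 · Dube: $786,100

Totals — metered usage 7,676, profit-interest units 17.
Blended shares (30% metered usage + 70% profit-interest units): Petrov 0.5259; Haddad 0.2926; Dube 0.1815.
Proportional shares: Petrov 2,277,942.10; Haddad 1,267,273.35; Dube 786,084.55.
After rounding ($100): Petrov $2,277,900; Haddad $1,267,300; Dube $786,100. Sum = $4,331,300.
Rounded total matches; no reconciliation needed.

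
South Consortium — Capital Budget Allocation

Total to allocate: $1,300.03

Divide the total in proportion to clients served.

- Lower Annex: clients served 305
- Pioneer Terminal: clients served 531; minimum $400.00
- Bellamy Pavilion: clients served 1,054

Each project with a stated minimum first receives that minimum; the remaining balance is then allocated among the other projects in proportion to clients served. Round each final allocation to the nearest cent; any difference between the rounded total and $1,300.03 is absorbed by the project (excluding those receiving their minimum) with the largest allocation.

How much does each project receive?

Lower Annex: $201.99 | Pioneer Terminal: $400.00 | Bellamy Pavilion: $698.04

Minimums first: Pioneer Terminal $400.00. Balance $900.03.
Balance split over remaining clients served 1,359: Lower Annex 201.9935 → $201.99; Bellamy Pavilion 698.0365 → $698.04.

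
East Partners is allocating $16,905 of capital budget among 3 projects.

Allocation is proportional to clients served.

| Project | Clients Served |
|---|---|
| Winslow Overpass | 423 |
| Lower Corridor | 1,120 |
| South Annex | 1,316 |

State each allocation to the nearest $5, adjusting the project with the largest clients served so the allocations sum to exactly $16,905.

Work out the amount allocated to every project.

Winslow Overpass: $2,500; Lower Corridor: $6,620; South Annex: $7,785

Total clients served = 423 + 1,120 + 1,316 = 2,859.
Raw shares: Winslow Overpass 2,501.16; Lower Corridor 6,622.46; South Annex 7,781.39.
After rounding ($5): Winslow Overpass $2,500; Lower Corridor $6,620; South Annex $7,780. Sum = $16,900.
Difference $16,905 − $16,900 = +$5 applied to largest clients served (South Annex): South Annex becomes $7,785.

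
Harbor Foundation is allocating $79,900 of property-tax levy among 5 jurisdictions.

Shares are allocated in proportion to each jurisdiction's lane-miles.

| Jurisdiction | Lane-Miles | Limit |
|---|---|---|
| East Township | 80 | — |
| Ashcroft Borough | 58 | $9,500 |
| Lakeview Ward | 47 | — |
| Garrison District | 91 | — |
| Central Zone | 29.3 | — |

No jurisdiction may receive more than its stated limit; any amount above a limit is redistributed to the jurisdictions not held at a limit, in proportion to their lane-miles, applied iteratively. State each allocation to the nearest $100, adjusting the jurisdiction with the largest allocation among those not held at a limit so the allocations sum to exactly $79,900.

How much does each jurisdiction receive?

Sum of lane-miles: 305.3.
Pro-rata shares before constraints: East Township 20,936.78; Ashcroft Borough 15,179.17; Lakeview Ward 12,300.36; Garrison District 23,815.59; Central Zone 7,668.10.
Held at cap: Ashcroft Borough ($9,500); remaining pool $70,400 reallocated over remaining lane-miles 247.3.
Shares after redistribution: East Township 22,773.96 → $22,800; Lakeview Ward 13,379.70 → $13,400; Garrison District 25,905.38 → $25,900; Central Zone 8,340.96 → $8,300.

East Township: $22,800 · Ashcroft Borough: $9,500 · Lakeview Ward: $13,400 · Garrison District: $25,900 · Central Zone: $8,300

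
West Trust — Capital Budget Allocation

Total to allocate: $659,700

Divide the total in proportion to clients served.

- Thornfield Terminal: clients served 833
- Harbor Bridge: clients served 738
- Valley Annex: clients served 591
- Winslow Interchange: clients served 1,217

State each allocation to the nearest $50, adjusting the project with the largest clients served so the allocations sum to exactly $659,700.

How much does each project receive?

Thornfield Terminal: $162,650 · Harbor Bridge: $144,100 · Valley Annex: $115,400 · Winslow Interchange: $237,550

Sum of clients served: 3,379.
Raw shares: Thornfield Terminal 833/3,379 × $659,700 = 162,630.99; Harbor Bridge 738/3,379 × $659,700 = 144,083.63; Valley Annex 591/3,379 × $659,700 = 115,384.05; Winslow Interchange 1,217/3,379 × $659,700 = 237,601.33.
At nearest $50: Thornfield Terminal $162,650; Harbor Bridge $144,100; Valley Annex $115,400; Winslow Interchange $237,600. Sum = $659,750.
Difference $659,700 − $659,750 = −$50 applied to largest clients served (Winslow Interchange): Winslow Interchange becomes $237,550.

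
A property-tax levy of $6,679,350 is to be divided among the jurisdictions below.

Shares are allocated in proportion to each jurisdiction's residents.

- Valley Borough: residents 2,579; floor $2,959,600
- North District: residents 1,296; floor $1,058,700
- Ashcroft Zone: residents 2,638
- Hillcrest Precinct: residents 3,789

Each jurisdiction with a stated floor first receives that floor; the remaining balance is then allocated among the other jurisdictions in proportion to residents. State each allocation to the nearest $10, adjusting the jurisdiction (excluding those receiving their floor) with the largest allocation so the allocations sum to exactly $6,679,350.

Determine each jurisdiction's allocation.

Minimums first: Valley Borough $2,959,600; North District $1,058,700. Balance $2,661,050.
Balance split over remaining residents 6,427: Ashcroft Zone 1,092,243.64 → $1,092,240; Hillcrest Precinct 1,568,806.36 → $1,568,810.

Valley Borough: $2,959,600 · North District: $1,058,700 · Ashcroft Zone: $1,092,240 · Hillcrest Precinct: $1,568,810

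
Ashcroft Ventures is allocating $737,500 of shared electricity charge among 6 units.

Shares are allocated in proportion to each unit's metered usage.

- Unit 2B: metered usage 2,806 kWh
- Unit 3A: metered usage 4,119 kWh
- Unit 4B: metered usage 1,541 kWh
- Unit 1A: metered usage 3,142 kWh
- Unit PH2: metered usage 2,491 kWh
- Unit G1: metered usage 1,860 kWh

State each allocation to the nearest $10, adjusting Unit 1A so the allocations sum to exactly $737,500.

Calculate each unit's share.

Unit 2B: $129,670; Unit 3A: $190,350; Unit 4B: $71,210; Unit 1A: $145,210; Unit PH2: $115,110; Unit G1: $85,950

Combined metered usage = 15,959.
Unrounded shares: Unit 2B 2,806/15,959 × $737,500 = 129,671.35; Unit 3A 4,119/15,959 × $737,500 = 190,347.92; Unit 4B 1,541/15,959 × $737,500 = 71,212.95; Unit 1A 3,142/15,959 × $737,500 = 145,198.63; Unit PH2 2,491/15,959 × $737,500 = 115,114.51; Unit G1 1,860/15,959 × $737,500 = 85,954.63.
Rounded to nearest $10: Unit 2B $129,670; Unit 3A $190,350; Unit 4B $71,210; Unit 1A $145,200; Unit PH2 $115,110; Unit G1 $85,950. Sum = $737,490.
Difference $737,500 − $737,490 = +$10 applied to Unit 1A: Unit 1A becomes $145,210.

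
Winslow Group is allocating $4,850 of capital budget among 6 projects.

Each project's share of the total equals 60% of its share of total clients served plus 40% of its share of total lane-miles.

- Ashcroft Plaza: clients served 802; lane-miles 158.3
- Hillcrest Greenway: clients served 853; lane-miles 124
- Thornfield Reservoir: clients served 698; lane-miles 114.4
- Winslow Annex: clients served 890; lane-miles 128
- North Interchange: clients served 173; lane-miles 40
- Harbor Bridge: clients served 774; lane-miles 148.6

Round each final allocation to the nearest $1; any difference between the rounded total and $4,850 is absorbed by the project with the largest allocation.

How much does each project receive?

Totals — clients served 4,190, lane-miles 713.3.
Blended shares (60% clients served + 40% lane-miles): Ashcroft Plaza 0.2036; Hillcrest Greenway 0.1917; Thornfield Reservoir 0.1641; Winslow Annex 0.1992; North Interchange 0.0472; Harbor Bridge 0.1942.
Pro-rata amounts: Ashcroft Plaza 987.53; Hillcrest Greenway 929.67; Thornfield Reservoir 795.91; Winslow Annex 966.24; North Interchange 228.94; Harbor Bridge 941.71.
Rounded to nearest $1: Ashcroft Plaza $988; Hillcrest Greenway $930; Thornfield Reservoir $796; Winslow Annex $966; North Interchange $229; Harbor Bridge $942. Sum = $4,851.
Difference $4,850 − $4,851 = −$1 applied to largest allocation (Ashcroft Plaza): Ashcroft Plaza becomes $987.

Ashcroft Plaza: $987 · Hillcrest Greenway: $930 · Thornfield Reservoir: $796 · Winslow Annex: $966 · North Interchange: $229 · Harbor Bridge: $942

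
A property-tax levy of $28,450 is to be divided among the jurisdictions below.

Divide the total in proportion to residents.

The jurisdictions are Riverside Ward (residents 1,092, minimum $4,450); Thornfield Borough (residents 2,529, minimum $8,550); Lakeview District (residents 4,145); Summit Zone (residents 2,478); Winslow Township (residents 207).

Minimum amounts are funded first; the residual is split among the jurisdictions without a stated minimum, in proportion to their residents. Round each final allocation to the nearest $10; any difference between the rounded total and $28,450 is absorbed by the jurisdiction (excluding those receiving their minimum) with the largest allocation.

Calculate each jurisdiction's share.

Guaranteed amounts: Riverside Ward $4,450; Thornfield Borough $8,550. Remaining pool $15,450.
Remaining pool split over remaining residents 6,830: Lakeview District 9,376.32 → $9,380; Summit Zone 5,605.43 → $5,610; Winslow Township 468.25 → $470.
Rounding difference −$10 applied to Lakeview District → $9,370.

Riverside Ward: $4,450 · Thornfield Borough: $8,550 · Lakeview District: $9,370 · Summit Zone: $5,610 · Winslow Township: $470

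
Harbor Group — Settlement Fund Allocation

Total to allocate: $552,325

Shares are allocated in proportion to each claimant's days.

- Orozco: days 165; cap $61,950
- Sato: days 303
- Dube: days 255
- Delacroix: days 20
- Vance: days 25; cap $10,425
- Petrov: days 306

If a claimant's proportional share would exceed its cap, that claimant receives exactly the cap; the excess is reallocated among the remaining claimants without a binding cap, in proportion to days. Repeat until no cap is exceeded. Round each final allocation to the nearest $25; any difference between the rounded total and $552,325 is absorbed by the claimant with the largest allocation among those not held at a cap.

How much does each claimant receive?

Orozco: $61,950 · Sato: $164,500 · Dube: $138,450 · Delacroix: $10,850 · Vance: $10,425 · Petrov: $166,150

Days total: 1,074.
Pro-rata shares before constraints: Orozco 84,854.40; Sato 155,823.53; Dube 131,138.62; Delacroix 10,285.38; Vance 12,856.73; Petrov 157,366.34.
Cap binds for Orozco ($61,950), Vance ($10,425); residual $479,950 reallocated over remaining days 884.
Shares after redistribution: Sato 164,507.75 → $164,500; Dube 138,447.12 → $138,450; Delacroix 10,858.60 → $10,850; Petrov 166,136.54 → $166,125.
Rounding difference +$25 applied to Petrov → $166,150.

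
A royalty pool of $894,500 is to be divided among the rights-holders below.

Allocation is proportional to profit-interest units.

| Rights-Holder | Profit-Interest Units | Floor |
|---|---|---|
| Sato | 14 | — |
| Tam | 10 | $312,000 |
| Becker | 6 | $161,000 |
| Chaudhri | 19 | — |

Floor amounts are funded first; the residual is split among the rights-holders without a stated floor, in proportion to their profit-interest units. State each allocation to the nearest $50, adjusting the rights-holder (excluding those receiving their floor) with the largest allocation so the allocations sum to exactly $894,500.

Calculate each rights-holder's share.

Sato: $178,800 | Tam: $312,000 | Becker: $161,000 | Chaudhri: $242,700

Guaranteed amounts: Tam $312,000; Becker $161,000. Residual $421,500.
Residual split over remaining profit-interest units 33: Sato 178,818.18 → $178,800; Chaudhri 242,681.82 → $242,700.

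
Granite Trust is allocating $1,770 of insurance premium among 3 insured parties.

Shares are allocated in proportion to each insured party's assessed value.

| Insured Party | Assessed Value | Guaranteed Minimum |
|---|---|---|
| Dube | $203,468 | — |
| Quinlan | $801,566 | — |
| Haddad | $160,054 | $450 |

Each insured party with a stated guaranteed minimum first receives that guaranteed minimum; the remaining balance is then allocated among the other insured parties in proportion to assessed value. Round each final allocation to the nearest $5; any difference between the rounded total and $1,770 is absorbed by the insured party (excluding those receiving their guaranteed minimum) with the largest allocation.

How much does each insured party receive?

Dube: $265; Quinlan: $1,055; Haddad: $450

Fund the minimums — Haddad $450. Remaining pool $1,320.
Remaining pool split over remaining assessed value 1,005,034: Dube 267.23 → $265; Quinlan 1,052.77 → $1,055.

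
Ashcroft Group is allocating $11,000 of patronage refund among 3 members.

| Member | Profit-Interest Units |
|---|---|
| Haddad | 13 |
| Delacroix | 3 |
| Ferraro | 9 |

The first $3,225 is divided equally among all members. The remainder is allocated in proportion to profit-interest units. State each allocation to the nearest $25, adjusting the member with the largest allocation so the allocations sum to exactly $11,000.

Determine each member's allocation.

$3,225 shared equally gives $1,075 per member.
Remainder $7,775 by profit-interest units (total 25): Haddad 4,043.00 → $4,050; Delacroix 933.00 → $925; Ferraro 2,799.00 → $2,800.
Totals: Haddad $1,075 + $4,050 = $5,125; Delacroix $1,075 + $925 = $2,000; Ferraro $1,075 + $2,800 = $3,875.

Haddad: $5,125 | Delacroix: $2,000 | Ferraro: $3,875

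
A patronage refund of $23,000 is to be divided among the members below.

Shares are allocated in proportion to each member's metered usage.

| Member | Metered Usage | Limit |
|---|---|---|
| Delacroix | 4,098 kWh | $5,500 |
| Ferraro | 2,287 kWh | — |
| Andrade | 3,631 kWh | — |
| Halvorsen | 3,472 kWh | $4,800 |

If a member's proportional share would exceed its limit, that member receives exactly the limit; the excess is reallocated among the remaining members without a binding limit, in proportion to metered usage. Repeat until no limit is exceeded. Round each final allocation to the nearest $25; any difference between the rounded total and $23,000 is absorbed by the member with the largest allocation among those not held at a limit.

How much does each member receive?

Delacroix: $5,500; Ferraro: $4,900; Andrade: $7,800; Halvorsen: $4,800

Sum of metered usage: 13,488.
Unconstrained shares: Delacroix 6,987.99; Ferraro 3,899.84; Andrade 6,191.65; Halvorsen 5,920.52.
Capped: Delacroix ($5,500), Halvorsen ($4,800); remaining pool $12,700 reallocated over remaining metered usage 5,918.
Shares after redistribution: Ferraro 4,907.89 → $4,900; Andrade 7,792.11 → $7,800.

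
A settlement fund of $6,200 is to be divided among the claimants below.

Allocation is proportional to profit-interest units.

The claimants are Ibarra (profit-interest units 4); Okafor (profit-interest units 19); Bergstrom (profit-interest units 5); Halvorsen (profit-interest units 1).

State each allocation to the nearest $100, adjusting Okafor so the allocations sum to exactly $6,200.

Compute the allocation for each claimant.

Combined profit-interest units = 29.
Pro-rata amounts: Ibarra 4/29 × $6,200 = 855.17; Okafor 19/29 × $6,200 = 4,062.07; Bergstrom 5/29 × $6,200 = 1,068.97; Halvorsen 1/29 × $6,200 = 213.79.
After rounding ($100): Ibarra $900; Okafor $4,100; Bergstrom $1,100; Halvorsen $200. Sum = $6,300.
Difference $6,200 − $6,300 = −$100 applied to Okafor: Okafor becomes $4,000.

Ibarra: $900 | Okafor: $4,000 | Bergstrom: $1,100 | Halvorsen: $200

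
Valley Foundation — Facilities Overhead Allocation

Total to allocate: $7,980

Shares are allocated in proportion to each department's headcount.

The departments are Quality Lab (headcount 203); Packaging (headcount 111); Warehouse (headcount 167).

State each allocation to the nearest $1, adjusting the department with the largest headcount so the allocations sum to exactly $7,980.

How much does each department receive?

Quality Lab: $3,367 | Packaging: $1,842 | Warehouse: $2,771

Sum of headcount: 203 + 111 + 167 = 481.
Pro-rata amounts: Quality Lab 3,367.86; Packaging 1,841.54; Warehouse 2,770.60.
After rounding ($1): Quality Lab $3,368; Packaging $1,842; Warehouse $2,771. Sum = $7,981.
Difference $7,980 − $7,981 = −$1 applied to largest headcount (Quality Lab): Quality Lab becomes $3,367.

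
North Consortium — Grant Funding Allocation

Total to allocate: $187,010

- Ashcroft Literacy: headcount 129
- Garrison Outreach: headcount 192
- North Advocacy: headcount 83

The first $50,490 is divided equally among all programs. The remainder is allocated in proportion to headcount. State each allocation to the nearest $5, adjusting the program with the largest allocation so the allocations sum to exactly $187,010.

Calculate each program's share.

Ashcroft Literacy: $60,420; Garrison Outreach: $81,715; North Advocacy: $44,875

First tranche $50,490 split equally: $16,830 each.
Remainder $136,520 by headcount (total 404): Ashcroft Literacy 43,591.78 → $43,590; Garrison Outreach 64,880.79 → $64,880; North Advocacy 28,047.43 → $28,045.
Rounding difference +$5 on remainder applied to Garrison Outreach.
Totals: Ashcroft Literacy $16,830 + $43,590 = $60,420; Garrison Outreach $16,830 + $64,885 = $81,715; North Advocacy $16,830 + $28,045 = $44,875.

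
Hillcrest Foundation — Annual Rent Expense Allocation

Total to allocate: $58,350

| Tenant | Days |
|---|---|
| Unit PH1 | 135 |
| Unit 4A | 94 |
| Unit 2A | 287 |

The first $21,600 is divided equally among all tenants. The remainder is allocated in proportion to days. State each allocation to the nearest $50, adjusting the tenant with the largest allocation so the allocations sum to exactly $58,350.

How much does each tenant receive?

$21,600 shared equally gives $7,200 per tenant.
Remainder $36,750 by days (total 516): Unit PH1 9,614.83 → $9,600; Unit 4A 6,694.77 → $6,700; Unit 2A 20,440.41 → $20,450.
Totals: Unit PH1 $7,200 + $9,600 = $16,800; Unit 4A $7,200 + $6,700 = $13,900; Unit 2A $7,200 + $20,450 = $27,650.

Unit PH1: $16,800; Unit 4A: $13,900; Unit 2A: $27,650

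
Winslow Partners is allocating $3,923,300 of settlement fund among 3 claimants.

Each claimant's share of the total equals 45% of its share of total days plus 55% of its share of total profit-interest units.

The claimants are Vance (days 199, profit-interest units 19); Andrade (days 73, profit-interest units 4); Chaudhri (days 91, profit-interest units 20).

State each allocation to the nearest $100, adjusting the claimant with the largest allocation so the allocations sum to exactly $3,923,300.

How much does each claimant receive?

Days total 363; profit-interest units total 43.
Composite weights (45% days + 55% profit-interest units): Vance 0.4897; Andrade 0.1417; Chaudhri 0.3686.
Proportional shares: Vance 1,921,308.55; Andrade 555,769.41; Chaudhri 1,446,222.03.
At nearest $100: Vance $1,921,300; Andrade $555,800; Chaudhri $1,446,200. Sum = $3,923,300.
Sum already equals the total — no adjustment.

Vance: $1,921,300 · Andrade: $555,800 · Chaudhri: $1,446,200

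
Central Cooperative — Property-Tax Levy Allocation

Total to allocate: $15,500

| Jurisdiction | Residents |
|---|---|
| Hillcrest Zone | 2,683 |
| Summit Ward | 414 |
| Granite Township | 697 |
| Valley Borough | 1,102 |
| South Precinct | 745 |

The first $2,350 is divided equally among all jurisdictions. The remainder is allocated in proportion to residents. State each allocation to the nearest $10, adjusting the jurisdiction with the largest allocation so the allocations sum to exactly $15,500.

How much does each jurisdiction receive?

Equal tier: $2,350 ÷ 5 = $470 apiece.
Remainder $13,150 by residents (total 5,641): Hillcrest Zone 6,254.47 → $6,250; Summit Ward 965.09 → $970; Granite Township 1,624.81 → $1,620; Valley Borough 2,568.92 → $2,570; South Precinct 1,736.70 → $1,740.
Totals: Hillcrest Zone $470 + $6,250 = $6,720; Summit Ward $470 + $970 = $1,440; Granite Township $470 + $1,620 = $2,090; Valley Borough $470 + $2,570 = $3,040; South Precinct $470 + $1,740 = $2,210.

Hillcrest Zone: $6,720 | Summit Ward: $1,440 | Granite Township: $2,090 | Valley Borough: $3,040 | South Precinct: $2,210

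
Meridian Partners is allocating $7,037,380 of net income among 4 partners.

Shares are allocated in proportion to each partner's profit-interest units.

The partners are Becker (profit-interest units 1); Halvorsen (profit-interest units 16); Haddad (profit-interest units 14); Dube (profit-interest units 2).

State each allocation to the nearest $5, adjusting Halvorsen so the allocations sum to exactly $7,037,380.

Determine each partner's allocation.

Combined profit-interest units = 33.
Raw shares: Becker 1/33 × $7,037,380 = 213,253.94; Halvorsen 16/33 × $7,037,380 = 3,412,063.03; Haddad 14/33 × $7,037,380 = 2,985,555.15; Dube 2/33 × $7,037,380 = 426,507.88.
Rounded to nearest $5: Becker $213,255; Halvorsen $3,412,065; Haddad $2,985,555; Dube $426,510. Sum = $7,037,385.
Difference $7,037,380 − $7,037,385 = −$5 applied to Halvorsen: Halvorsen becomes $3,412,060.

Becker: $213,255 · Halvorsen: $3,412,060 · Haddad: $2,985,555 · Dube: $426,510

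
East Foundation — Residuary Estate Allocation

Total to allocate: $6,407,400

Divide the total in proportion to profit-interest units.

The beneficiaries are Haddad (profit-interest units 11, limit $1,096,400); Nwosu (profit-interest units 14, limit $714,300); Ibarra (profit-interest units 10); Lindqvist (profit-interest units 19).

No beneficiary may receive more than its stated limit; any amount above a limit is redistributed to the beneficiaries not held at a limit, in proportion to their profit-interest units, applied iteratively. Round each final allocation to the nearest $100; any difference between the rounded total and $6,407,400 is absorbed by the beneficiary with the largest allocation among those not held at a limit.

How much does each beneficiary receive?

Haddad: $1,096,400 · Nwosu: $714,300 · Ibarra: $1,585,100 · Lindqvist: $3,011,600

Sum of profit-interest units: 54.
Pro-rata shares before constraints: Haddad 1,305,211.11; Nwosu 1,661,177.78; Ibarra 1,186,555.56; Lindqvist 2,254,455.56.
Held at cap: Haddad ($1,096,400), Nwosu ($714,300); residual $4,596,700 reallocated over remaining profit-interest units 29.
Shares after redistribution: Ibarra 1,585,068.97 → $1,585,100; Lindqvist 3,011,631.03 → $3,011,600.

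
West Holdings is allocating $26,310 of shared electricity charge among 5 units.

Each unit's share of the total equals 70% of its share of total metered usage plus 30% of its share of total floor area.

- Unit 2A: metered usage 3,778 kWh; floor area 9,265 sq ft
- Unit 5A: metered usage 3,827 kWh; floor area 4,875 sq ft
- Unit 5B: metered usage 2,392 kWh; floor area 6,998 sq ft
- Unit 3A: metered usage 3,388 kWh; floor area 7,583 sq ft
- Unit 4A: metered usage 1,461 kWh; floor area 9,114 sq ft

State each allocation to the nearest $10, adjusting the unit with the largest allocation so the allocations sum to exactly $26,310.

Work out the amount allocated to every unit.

Unit 2A: $6,630 · Unit 5A: $5,760 · Unit 5B: $4,430 · Unit 3A: $5,780 · Unit 4A: $3,710

Totals — metered usage 14,846, floor area 37,835.
Composite weights (70% metered usage + 30% floor area): Unit 2A 0.2516; Unit 5A 0.2191; Unit 5B 0.1683; Unit 3A 0.2199; Unit 4A 0.1412.
Pro-rata amounts: Unit 2A 6,619.58; Unit 5A 5,764.54; Unit 5B 4,427.26; Unit 3A 5,784.87; Unit 4A 3,713.75.
At nearest $10: Unit 2A $6,620; Unit 5A $5,760; Unit 5B $4,430; Unit 3A $5,780; Unit 4A $3,710. Sum = $26,300.
Difference $26,310 − $26,300 = +$10 applied to largest allocation (Unit 2A): Unit 2A becomes $6,630.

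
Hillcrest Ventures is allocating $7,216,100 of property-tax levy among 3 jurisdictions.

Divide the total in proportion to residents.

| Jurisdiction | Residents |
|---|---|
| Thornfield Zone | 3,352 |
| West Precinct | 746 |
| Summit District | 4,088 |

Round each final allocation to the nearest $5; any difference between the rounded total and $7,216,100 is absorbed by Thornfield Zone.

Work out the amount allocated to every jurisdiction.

Thornfield Zone: $2,954,850; West Precinct: $657,610; Summit District: $3,603,640

Residents total: 8,186.
Proportional shares: Thornfield Zone 3,352/8,186 × $7,216,100 = 2,954,845.74; West Precinct 746/8,186 × $7,216,100 = 657,611.85; Summit District 4,088/8,186 × $7,216,100 = 3,603,642.41.
After rounding ($5): Thornfield Zone $2,954,845; West Precinct $657,610; Summit District $3,603,640. Sum = $7,216,095.
Difference $7,216,100 − $7,216,095 = +$5 applied to Thornfield Zone: Thornfield Zone becomes $2,954,850.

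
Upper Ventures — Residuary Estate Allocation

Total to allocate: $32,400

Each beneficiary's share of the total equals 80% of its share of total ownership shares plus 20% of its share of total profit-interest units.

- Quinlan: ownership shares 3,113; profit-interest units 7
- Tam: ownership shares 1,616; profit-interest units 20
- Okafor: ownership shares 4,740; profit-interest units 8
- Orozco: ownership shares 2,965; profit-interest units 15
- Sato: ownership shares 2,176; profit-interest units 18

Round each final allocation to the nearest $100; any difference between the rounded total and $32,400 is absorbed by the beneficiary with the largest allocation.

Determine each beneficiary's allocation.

Quinlan: $6,200 | Tam: $4,800 | Okafor: $9,100 | Orozco: $6,700 | Sato: $5,600

Totals — ownership shares 14,610, profit-interest units 68.
Combined weights (80% ownership shares + 20% profit-interest units): Quinlan 0.1910; Tam 0.1473; Okafor 0.2831; Orozco 0.2065; Sato 0.1721.
Unrounded shares: Quinlan 6,189.92; Tam 4,772.87; Okafor 9,171.72; Orozco 6,689.70; Sato 5,575.80.
At nearest $100: Quinlan $6,200; Tam $4,800; Okafor $9,200; Orozco $6,700; Sato $5,600. Sum = $32,500.
Difference $32,400 − $32,500 = −$100 applied to largest allocation (Okafor): Okafor becomes $9,100.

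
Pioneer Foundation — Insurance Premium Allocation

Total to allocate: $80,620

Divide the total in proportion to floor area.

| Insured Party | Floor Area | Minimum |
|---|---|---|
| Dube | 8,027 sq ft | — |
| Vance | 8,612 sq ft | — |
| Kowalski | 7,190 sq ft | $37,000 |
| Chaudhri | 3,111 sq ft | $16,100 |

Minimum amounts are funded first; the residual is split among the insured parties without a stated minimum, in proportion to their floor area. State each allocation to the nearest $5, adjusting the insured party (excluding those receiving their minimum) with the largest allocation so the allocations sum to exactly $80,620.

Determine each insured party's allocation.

Fund the minimums — Kowalski $37,000; Chaudhri $16,100. Balance $27,520.
Balance split over remaining floor area 16,639: Dube 13,276.22 → $13,275; Vance 14,243.78 → $14,245.

Dube: $13,275; Vance: $14,245; Kowalski: $37,000; Chaudhri: $16,100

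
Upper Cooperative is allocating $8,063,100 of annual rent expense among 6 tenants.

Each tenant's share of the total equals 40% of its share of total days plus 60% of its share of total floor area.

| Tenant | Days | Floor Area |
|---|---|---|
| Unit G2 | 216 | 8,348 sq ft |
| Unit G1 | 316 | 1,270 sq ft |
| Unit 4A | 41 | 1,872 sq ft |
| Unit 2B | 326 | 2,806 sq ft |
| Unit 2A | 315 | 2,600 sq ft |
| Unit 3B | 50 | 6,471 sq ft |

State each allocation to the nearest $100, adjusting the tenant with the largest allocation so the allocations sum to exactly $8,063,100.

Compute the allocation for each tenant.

Days total 1,264; floor area total 23,367.
Combined weights (40% days + 60% floor area): Unit G2 0.2827; Unit G1 0.1326; Unit 4A 0.0610; Unit 2B 0.1752; Unit 2A 0.1664; Unit 3B 0.1820.
Proportional shares: Unit G2 2,279,502.92; Unit G1 1,069,248.43; Unit 4A 492,191.55; Unit 2B 1,412,775.13; Unit 2A 1,342,057.53; Unit 3B 1,467,324.44.
After rounding ($100): Unit G2 $2,279,500; Unit G1 $1,069,200; Unit 4A $492,200; Unit 2B $1,412,800; Unit 2A $1,342,100; Unit 3B $1,467,300. Sum = $8,063,100.
No rounding difference to absorb.

Unit G2: $2,279,500 · Unit G1: $1,069,200 · Unit 4A: $492,200 · Unit 2B: $1,412,800 · Unit 2A: $1,342,100 · Unit 3B: $1,467,300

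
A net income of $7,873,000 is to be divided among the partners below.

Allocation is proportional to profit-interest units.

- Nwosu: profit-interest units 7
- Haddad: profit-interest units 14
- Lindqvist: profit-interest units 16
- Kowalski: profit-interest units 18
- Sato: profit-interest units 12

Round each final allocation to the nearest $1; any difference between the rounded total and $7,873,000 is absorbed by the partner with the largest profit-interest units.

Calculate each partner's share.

Nwosu: $822,552 · Haddad: $1,645,104 · Lindqvist: $1,880,119 · Kowalski: $2,115,135 · Sato: $1,410,090

Total profit-interest units = 67.
Unrounded shares: Nwosu 7/67 × $7,873,000 = 822,552.24; Haddad 14/67 × $7,873,000 = 1,645,104.48; Lindqvist 16/67 × $7,873,000 = 1,880,119.40; Kowalski 18/67 × $7,873,000 = 2,115,134.33; Sato 12/67 × $7,873,000 = 1,410,089.55.
At nearest $1: Nwosu $822,552; Haddad $1,645,104; Lindqvist $1,880,119; Kowalski $2,115,134; Sato $1,410,090. Sum = $7,872,999.
Difference $7,873,000 − $7,872,999 = +$1 applied to largest profit-interest units (Kowalski): Kowalski becomes $2,115,135.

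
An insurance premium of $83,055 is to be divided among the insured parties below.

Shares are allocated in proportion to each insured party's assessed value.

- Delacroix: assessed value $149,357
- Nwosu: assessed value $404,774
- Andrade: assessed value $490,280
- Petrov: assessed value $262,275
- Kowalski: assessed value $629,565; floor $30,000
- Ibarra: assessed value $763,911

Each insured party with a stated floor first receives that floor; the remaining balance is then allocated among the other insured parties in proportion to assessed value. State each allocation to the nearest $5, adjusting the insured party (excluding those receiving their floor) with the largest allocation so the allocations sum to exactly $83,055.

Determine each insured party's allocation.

Delacroix: $3,825; Nwosu: $10,370; Andrade: $12,560; Petrov: $6,720; Kowalski: $30,000; Ibarra: $19,580

Fund the minimums — Kowalski $30,000. Balance $53,055.
Balance split over remaining assessed value 2,070,597: Delacroix 3,826.98 → $3,825; Nwosu 10,371.54 → $10,370; Andrade 12,562.47 → $12,560; Petrov 6,720.28 → $6,720; Ibarra 19,573.73 → $19,575.
Rounding difference +$5 applied to Ibarra → $19,580.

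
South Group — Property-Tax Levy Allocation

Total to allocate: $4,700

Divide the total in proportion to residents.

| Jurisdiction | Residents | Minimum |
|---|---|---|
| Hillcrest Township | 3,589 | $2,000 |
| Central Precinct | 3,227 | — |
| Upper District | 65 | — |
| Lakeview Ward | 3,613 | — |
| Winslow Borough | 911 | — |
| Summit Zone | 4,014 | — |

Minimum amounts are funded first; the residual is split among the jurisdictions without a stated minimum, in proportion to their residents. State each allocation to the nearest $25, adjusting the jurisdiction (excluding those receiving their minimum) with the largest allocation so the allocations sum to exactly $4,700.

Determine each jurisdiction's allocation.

Hillcrest Township: $2,000 | Central Precinct: $725 | Upper District: $25 | Lakeview Ward: $825 | Winslow Borough: $200 | Summit Zone: $925

Guaranteed amounts: Hillcrest Township $2,000. Balance $2,700.
Balance split over remaining residents 11,830: Central Precinct 736.51 → $725; Upper District 14.84 → $25; Lakeview Ward 824.61 → $825; Winslow Borough 207.92 → $200; Summit Zone 916.13 → $925.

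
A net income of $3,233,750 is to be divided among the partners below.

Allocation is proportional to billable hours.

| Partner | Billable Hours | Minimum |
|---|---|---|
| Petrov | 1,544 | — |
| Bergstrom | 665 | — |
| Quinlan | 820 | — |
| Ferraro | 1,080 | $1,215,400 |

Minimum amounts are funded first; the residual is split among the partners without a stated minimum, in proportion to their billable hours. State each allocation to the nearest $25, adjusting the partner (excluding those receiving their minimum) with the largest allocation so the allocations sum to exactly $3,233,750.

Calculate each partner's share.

Petrov: $1,028,825 | Bergstrom: $443,125 | Quinlan: $546,400 | Ferraro: $1,215,400

Minimums first: Ferraro $1,215,400. Remaining pool $2,018,350.
Remaining pool split over remaining billable hours 3,029: Petrov 1,028,832.09 → $1,028,825; Bergstrom 443,117.45 → $443,125; Quinlan 546,400.46 → $546,400.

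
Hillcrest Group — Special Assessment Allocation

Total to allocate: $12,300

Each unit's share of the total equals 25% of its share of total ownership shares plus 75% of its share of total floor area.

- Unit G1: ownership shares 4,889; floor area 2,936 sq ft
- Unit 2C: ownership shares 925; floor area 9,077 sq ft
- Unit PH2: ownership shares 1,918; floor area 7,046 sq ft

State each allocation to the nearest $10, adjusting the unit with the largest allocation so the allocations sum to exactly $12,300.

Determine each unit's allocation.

Ownership shares total 7,732; floor area total 19,059.
Blended shares (25% ownership shares + 75% floor area): Unit G1 0.2736; Unit 2C 0.3871; Unit PH2 0.3393.
Proportional shares: Unit G1 3,365.44; Unit 2C 4,761.35; Unit PH2 4,173.21.
Rounded to nearest $10: Unit G1 $3,370; Unit 2C $4,760; Unit PH2 $4,170. Sum = $12,300.
Rounded total matches; no reconciliation needed.

Unit G1: $3,370 | Unit 2C: $4,760 | Unit PH2: $4,170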